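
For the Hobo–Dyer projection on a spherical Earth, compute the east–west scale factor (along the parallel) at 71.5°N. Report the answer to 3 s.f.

2.50

The Hobo–Dyer projection is cylindrical equal-area with φ₀ = 37.5°. For cylindrical equal-area with standard parallel φ₀, h = cos φ / cos φ₀ and k = cos φ₀ / cos φ, so h·k = 1.
k = cos 37.5° / cos 71.5° = 0.7934/0.3173 = 2.500.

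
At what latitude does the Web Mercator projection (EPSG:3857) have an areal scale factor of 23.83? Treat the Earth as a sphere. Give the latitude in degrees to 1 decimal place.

Mercator areal scale is sec²φ.
sec²φ = 23.83  ⇒  cos²φ = 0.04196  ⇒  cos φ = 0.2049.
φ = arccos(0.2049) ≈ 78.2°.

78.2°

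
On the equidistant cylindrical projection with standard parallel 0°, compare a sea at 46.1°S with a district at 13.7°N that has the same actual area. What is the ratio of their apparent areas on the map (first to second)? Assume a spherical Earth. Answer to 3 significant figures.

1.40

For the equirectangular projection with φ₀ = 0 (plate carrée), h = 1 along meridians and k = sec φ along parallels.
Areal scale at 46.1°: h·k = 1.000 × 1.442 = 1.442.
Areal scale at 13.7°: h·k = 1.000 × 1.029 = 1.029.
Ratio = 1.442/1.029 ≈ 1.40.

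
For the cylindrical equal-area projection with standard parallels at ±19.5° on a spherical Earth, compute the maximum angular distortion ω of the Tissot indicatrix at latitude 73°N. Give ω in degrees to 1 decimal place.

111.1°

A cylindrical equal-area projection with standard parallel φ₀ has meridian scale h = cos φ / cos φ₀ and parallel scale k = cos φ₀ / cos φ (so areas are preserved, h·k = 1).
At 73°: h = 0.3102, k = 3.224; principal scales a = 3.224, b = 0.3102.
sin(ω/2) = (a − b)/(a + b) = 2.914/3.534 = 0.8245, so ω = 2 arcsin(0.8245) ≈ 111.1°.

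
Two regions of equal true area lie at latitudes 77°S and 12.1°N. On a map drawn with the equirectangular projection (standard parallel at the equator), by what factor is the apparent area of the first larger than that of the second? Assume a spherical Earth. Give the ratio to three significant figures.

Plate carrée maps x = Rλ, y = Rφ. The meridian scale is h = 1 and the parallel scale is k = 1/cos φ = sec φ.
Areal scale at 77°: h·k = 1.000 × 4.445 = 4.445.
Areal scale at 12.1°: h·k = 1.000 × 1.023 = 1.023.
Ratio = 4.445/1.023 ≈ 4.35.

4.35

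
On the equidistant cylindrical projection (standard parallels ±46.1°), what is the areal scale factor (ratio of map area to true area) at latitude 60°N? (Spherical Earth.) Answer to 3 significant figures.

1.39

In the equirectangular projection with standard parallel φ₀ = 46.1° (x = Rλ cos φ₀, y = Rφ), meridians are true-scale (h = 1) and the parallel scale is k = cos φ₀ / cos φ.
Areal scale = h·k = 1 × cos φ₀ / cos φ; at 60°, h = 1.000, k = 1.387, so h·k = 1.387.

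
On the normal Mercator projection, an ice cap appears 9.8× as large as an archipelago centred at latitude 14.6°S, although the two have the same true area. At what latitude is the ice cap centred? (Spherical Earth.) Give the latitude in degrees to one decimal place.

Mercator areal scale is sec²φ, so apparent-area ratio = sec²φ₁ / sec²φ₂ = cos²φ₂ / cos²φ₁.
cos²φ₂ / cos²φ₁ = 9.8  ⇒  cos φ₁ = cos 14.6° / √9.8 = 0.9677/3.130 = 0.3091.
φ₁ = arccos(0.3091) ≈ 72.0°.

72.0°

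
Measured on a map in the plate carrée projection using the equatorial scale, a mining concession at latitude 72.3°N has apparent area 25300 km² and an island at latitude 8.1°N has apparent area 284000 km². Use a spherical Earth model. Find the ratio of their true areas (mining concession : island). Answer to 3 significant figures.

On the plate carrée, areal scale = h·k = 1 × sec φ, so true area = apparent × cos φ.
True area of mining concession: 25300 × cos(72.3°) = 25300 × 0.3040 = 7692 km².
True area of island: 284000 × cos(8.1°) = 284000 × 0.9900 = 281200 km².
Ratio = 7692 / 281200 ≈ 0.0274.

0.0274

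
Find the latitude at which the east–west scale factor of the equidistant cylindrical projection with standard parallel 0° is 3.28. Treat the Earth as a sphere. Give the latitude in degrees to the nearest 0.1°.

Plate carrée: h = 1, k = sec φ along parallels.
sec φ = 3.28  ⇒  cos φ = 0.3049  ⇒  φ ≈ 72.2°.

72.2°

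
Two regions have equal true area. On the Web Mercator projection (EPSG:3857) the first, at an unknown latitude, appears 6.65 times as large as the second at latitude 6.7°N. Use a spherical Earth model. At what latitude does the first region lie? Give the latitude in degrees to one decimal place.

For equal true areas on Mercator, apparent areas scale as sec²φ, so the ratio is cos²φ₂ / cos²φ₁.
cos²φ₂ / cos²φ₁ = 6.65  ⇒  cos φ₁ = cos 6.7° / √6.65 = 0.9932/2.579 = 0.3851.
φ₁ = arccos(0.3851) ≈ 67.3°.

67.3°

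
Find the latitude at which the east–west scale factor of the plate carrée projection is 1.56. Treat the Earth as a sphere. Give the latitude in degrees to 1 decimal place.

Plate carrée: h = 1, k = sec φ along parallels.
sec φ = 1.56  ⇒  cos φ = 0.6410  ⇒  φ ≈ 50.1°.

50.1°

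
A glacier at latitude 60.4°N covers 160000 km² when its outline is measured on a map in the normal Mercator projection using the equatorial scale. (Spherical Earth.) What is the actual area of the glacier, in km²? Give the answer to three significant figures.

39000 km²

The Mercator projection is conformal; its linear scale factor is the same in every direction and equals sec φ = 1/cos φ.
Areal scale = k² = sec²φ = 1/cos²(60.4°) = 1/0.4939² = 4.099.
True area = apparent / (areal scale) = 160000 / 4.099 ≈ 39000 km².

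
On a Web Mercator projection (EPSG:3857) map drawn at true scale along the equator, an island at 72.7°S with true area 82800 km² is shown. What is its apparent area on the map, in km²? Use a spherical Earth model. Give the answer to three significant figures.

The Mercator projection is conformal; its linear scale factor is the same in every direction and equals sec φ = 1/cos φ.
Areal scale = k² = sec²φ = 1/cos²(72.7°) = 1/0.2974² = 11.31.
Apparent area = 82800 × 11.31 ≈ 936000 km².

936000 km²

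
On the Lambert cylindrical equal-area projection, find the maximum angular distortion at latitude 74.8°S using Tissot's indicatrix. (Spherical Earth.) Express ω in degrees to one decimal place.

The Lambert cylindrical equal-area projection is the cylindrical equal-area projection with its standard parallel at the equator (φ₀ = 0). A cylindrical equal-area projection with standard parallel φ₀ has meridian scale h = cos φ / cos φ₀ and parallel scale k = cos φ₀ / cos φ (so areas are preserved, h·k = 1).
At 74.8°: h = 0.2622, k = 3.814; principal scales a = 3.814, b = 0.2622.
sin(ω/2) = (a − b)/(a + b) = 3.552/4.076 = 0.8714, so ω = 2 arcsin(0.8714) ≈ 121.2°.

121.2°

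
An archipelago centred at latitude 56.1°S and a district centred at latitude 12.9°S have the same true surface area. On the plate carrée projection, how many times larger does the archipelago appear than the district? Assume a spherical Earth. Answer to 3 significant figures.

Plate carrée maps x = Rλ, y = Rφ. The meridian scale is h = 1 and the parallel scale is k = 1/cos φ = sec φ.
Areal scale at 56.1°: h·k = 1.000 × 1.793 = 1.793.
Areal scale at 12.9°: h·k = 1.000 × 1.026 = 1.026.
Ratio = 1.793/1.026 ≈ 1.75.

1.75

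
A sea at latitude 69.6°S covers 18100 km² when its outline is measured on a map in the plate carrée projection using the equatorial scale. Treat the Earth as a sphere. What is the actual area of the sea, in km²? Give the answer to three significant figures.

6310 km²

In the plate carrée (x = Rλ, y = Rφ), meridians are true-scale (h = 1) and parallels are stretched by k = sec φ.
Areal scale = h·k = 1 × sec φ; at 69.6°, h = 1.000, k = 2.869, so h·k = 2.869.
True area = apparent / (areal scale) = 18100 / 2.869 ≈ 6310 km².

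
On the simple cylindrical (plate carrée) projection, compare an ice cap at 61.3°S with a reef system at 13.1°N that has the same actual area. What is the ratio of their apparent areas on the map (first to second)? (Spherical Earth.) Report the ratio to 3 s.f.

For the equirectangular projection with φ₀ = 0 (plate carrée), h = 1 along meridians and k = sec φ along parallels.
Areal scale at 61.3°: h·k = 1.000 × 2.082 = 2.082.
Areal scale at 13.1°: h·k = 1.000 × 1.027 = 1.027.
Ratio = 2.082/1.027 ≈ 2.03.

2.03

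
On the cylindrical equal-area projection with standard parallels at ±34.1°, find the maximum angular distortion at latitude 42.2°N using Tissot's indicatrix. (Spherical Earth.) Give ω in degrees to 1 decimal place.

12.7°

Cylindrical equal-area (φ₀ = 34.1°): h = cos φ / cos 34.1° along meridians, k = cos 34.1° / cos φ along parallels; h·k = 1.
At 42.2°: h = 0.8946, k = 1.118; principal scales a = 1.118, b = 0.8946.
sin(ω/2) = (a − b)/(a + b) = 0.2232/2.012 = 0.1109, so ω = 2 arcsin(0.1109) ≈ 12.7°.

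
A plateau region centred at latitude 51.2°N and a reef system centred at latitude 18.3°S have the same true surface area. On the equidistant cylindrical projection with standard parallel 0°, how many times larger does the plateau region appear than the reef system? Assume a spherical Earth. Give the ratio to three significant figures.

1.52

In the plate carrée (x = Rλ, y = Rφ), meridians are true-scale (h = 1) and parallels are stretched by k = sec φ.
Areal scale at 51.2°: h·k = 1.000 × 1.596 = 1.596.
Areal scale at 18.3°: h·k = 1.000 × 1.053 = 1.053.
Ratio = 1.596/1.053 ≈ 1.52.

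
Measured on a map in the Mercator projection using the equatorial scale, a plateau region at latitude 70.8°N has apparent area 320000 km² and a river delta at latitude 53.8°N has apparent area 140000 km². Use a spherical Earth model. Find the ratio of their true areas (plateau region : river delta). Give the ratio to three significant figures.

Mercator's areal exaggeration is sec²φ; hence true area = (apparent area) · cos²φ.
True area of plateau region: 320000 × cos²(70.8°) = 320000 × 0.1082 = 34610 km².
True area of river delta: 140000 × cos²(53.8°) = 140000 × 0.3488 = 48830 km².
Ratio = 34610 / 48830 ≈ 0.709.

0.709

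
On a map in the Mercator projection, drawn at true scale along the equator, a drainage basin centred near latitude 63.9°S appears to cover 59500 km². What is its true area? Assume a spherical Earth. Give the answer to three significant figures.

Mercator is conformal, so the point scale is isotropic: h = k = sec φ = 1/cos φ.
Areal scale = k² = sec²φ = 1/cos²(63.9°) = 1/0.4399² = 5.167.
True area = apparent / (areal scale) = 59500 / 5.167 ≈ 11500 km².

11500 km²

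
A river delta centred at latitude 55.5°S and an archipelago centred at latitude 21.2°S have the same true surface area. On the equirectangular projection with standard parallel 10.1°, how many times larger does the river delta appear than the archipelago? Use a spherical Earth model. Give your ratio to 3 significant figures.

In the equirectangular projection with standard parallel φ₀ = 10.1° (x = Rλ cos φ₀, y = Rφ), meridians are true-scale (h = 1) and the parallel scale is k = cos φ₀ / cos φ.
Areal scale at 55.5°: h·k = 1.000 × 1.738 = 1.738.
Areal scale at 21.2°: h·k = 1.000 × 1.056 = 1.056.
Ratio = 1.738/1.056 ≈ 1.65.

1.65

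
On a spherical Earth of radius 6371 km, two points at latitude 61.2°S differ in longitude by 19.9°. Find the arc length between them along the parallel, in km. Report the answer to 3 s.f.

1070 km

Arc length along a parallel = R cos φ · Δλ (with Δλ in radians).
= 6371 × cos 61.2° × (19.9° × π/180) = 6371 × 0.4818 × 0.3473 ≈ 1070 km.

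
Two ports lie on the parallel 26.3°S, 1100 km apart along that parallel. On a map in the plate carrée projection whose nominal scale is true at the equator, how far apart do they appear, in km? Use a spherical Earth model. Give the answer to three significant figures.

In the plate carrée (x = Rλ, y = Rφ), meridians are true-scale (h = 1) and parallels are stretched by k = sec φ.
Along the parallel, k = sec 26.3° = 1/0.8965 = 1.115.
Map distance = 1100 × 1.115 ≈ 1230 km.

1230 km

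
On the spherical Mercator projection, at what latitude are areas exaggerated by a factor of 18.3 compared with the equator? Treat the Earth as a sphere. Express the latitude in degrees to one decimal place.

76.5°

Mercator areal scale is sec²φ.
sec²φ = 18.3  ⇒  cos²φ = 0.05464  ⇒  cos φ = 0.2338.
φ = arccos(0.2338) ≈ 76.5°.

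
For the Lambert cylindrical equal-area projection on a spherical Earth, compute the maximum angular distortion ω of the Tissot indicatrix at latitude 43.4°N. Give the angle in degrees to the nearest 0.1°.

36.0°

The Lambert cylindrical equal-area projection is the cylindrical equal-area projection with its standard parallel at the equator (φ₀ = 0). Cylindrical equal-area (φ₀ = 0°): h = cos φ / cos 0° along meridians, k = cos 0° / cos φ along parallels; h·k = 1.
At 43.4°: h = 0.7266, k = 1.376; principal scales a = 1.376, b = 0.7266.
sin(ω/2) = (a − b)/(a + b) = 0.6497/2.103 = 0.3090, so ω = 2 arcsin(0.3090) ≈ 36.0°.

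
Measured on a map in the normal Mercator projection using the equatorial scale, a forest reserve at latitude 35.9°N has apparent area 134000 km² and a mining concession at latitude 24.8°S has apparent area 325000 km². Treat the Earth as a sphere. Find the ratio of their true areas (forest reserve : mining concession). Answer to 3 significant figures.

Mercator's areal exaggeration is sec²φ; hence true area = (apparent area) · cos²φ.
True area of forest reserve: 134000 × cos²(35.9°) = 134000 × 0.6562 = 87930 km².
True area of mining concession: 325000 × cos²(24.8°) = 325000 × 0.8241 = 267800 km².
Ratio = 87930 / 267800 ≈ 0.328.

0.328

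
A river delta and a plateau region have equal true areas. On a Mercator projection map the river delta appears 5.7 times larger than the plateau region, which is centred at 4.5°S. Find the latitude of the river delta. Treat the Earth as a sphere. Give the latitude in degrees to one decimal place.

On Mercator, (apparent₁)/(apparent₂) = sec²φ₁ / sec²φ₂ when true areas are equal.
cos²φ₂ / cos²φ₁ = 5.7  ⇒  cos φ₁ = cos 4.5° / √5.7 = 0.9969/2.387 = 0.4176.
φ₁ = arccos(0.4176) ≈ 65.3°.

65.3°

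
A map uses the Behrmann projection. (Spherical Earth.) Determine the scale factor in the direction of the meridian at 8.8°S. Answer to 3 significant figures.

1.14

The Behrmann projection is cylindrical equal-area with φ₀ = 30°. For cylindrical equal-area with standard parallel φ₀, h = cos φ / cos φ₀ and k = cos φ₀ / cos φ, so h·k = 1.
h = cos 8.8° / cos 30° = 0.9882/0.8660 = 1.141.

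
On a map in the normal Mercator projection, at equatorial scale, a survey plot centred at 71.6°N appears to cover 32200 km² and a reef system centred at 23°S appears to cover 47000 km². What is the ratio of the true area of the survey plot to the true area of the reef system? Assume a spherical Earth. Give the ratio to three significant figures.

0.0806

Mercator's areal exaggeration is sec²φ; hence true area = (apparent area) · cos²φ.
True area of survey plot: 32200 × cos²(71.6°) = 32200 × 0.09963 = 3208 km².
True area of reef system: 47000 × cos²(23°) = 47000 × 0.8473 = 39820 km².
Ratio = 3208 / 39820 ≈ 0.0806.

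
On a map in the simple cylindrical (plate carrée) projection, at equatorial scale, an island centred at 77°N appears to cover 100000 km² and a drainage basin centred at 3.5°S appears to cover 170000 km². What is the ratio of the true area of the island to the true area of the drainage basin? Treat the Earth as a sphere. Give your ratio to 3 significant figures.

On the plate carrée, areal scale = h·k = 1 × sec φ, so true area = apparent × cos φ.
True area of island: 100000 × cos(77°) = 100000 × 0.2250 = 22500 km².
True area of drainage basin: 170000 × cos(3.5°) = 170000 × 0.9981 = 169700 km².
Ratio = 22500 / 169700 ≈ 0.133.

0.133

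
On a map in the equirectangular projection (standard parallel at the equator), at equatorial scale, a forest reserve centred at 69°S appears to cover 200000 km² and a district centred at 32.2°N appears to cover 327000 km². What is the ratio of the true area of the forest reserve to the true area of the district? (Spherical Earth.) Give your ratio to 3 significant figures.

Plate carrée has h = 1 and k = sec φ, giving areal scale sec φ; true area = (apparent area) · cos φ.
True area of forest reserve: 200000 × cos(69°) = 200000 × 0.3584 = 71670 km².
True area of district: 327000 × cos(32.2°) = 327000 × 0.8462 = 276700 km².
Ratio = 71670 / 276700 ≈ 0.259.

0.259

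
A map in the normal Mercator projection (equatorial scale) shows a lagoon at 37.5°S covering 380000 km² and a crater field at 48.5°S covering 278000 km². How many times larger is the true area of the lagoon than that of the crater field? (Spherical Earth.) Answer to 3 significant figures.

Since Mercator area scale is 1/cos²φ, the true area equals the apparent area multiplied by cos²φ.
True area of lagoon: 380000 × cos²(37.5°) = 380000 × 0.6294 = 239200 km².
True area of crater field: 278000 × cos²(48.5°) = 278000 × 0.4391 = 122100 km².
Ratio = 239200 / 122100 ≈ 1.96.

1.96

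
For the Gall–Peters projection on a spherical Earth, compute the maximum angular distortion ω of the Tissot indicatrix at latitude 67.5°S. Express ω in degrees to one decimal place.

66.3°

The Gall–Peters projection is cylindrical equal-area with φ₀ = 45°. A cylindrical equal-area projection with standard parallel φ₀ has meridian scale h = cos φ / cos φ₀ and parallel scale k = cos φ₀ / cos φ (so areas are preserved, h·k = 1).
At 67.5°: h = 0.5412, k = 1.848; principal scales a = 1.848, b = 0.5412.
sin(ω/2) = (a − b)/(a + b) = 1.307/2.389 = 0.5469, so ω = 2 arcsin(0.5469) ≈ 66.3°.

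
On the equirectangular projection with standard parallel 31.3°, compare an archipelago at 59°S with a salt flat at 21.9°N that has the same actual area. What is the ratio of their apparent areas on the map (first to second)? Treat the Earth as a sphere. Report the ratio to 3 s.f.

The equidistant cylindrical projection with φ₀ = 31.3° has h = 1 (meridians true) and k = cos φ₀ / cos φ along parallels.
Areal scale at 59°: h·k = 1.000 × 1.659 = 1.659.
Areal scale at 21.9°: h·k = 1.000 × 0.9209 = 0.9209.
Ratio = 1.659/0.9209 ≈ 1.80.

1.80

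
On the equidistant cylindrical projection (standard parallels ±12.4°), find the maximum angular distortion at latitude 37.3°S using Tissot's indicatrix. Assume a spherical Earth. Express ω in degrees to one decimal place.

The equidistant cylindrical projection with φ₀ = 12.4° has h = 1 (meridians true) and k = cos φ₀ / cos φ along parallels.
At 37.3°: h = 1.000, k = 1.228; principal scales a = 1.228, b = 1.000.
sin(ω/2) = (a − b)/(a + b) = 0.2278/2.228 = 0.1022, so ω = 2 arcsin(0.1022) ≈ 11.7°.

11.7°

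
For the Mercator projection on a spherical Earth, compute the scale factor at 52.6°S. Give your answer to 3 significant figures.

The Mercator projection is conformal; its linear scale factor is the same in every direction and equals sec φ = 1/cos φ.
k = 1/cos 52.6° = 1/0.6074 = 1.646.

1.65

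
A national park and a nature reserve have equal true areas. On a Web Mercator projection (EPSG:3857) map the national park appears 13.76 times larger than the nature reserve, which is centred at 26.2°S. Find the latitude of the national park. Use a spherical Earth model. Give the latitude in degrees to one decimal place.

For equal true areas on Mercator, apparent areas scale as sec²φ, so the ratio is cos²φ₂ / cos²φ₁.
cos²φ₂ / cos²φ₁ = 13.76  ⇒  cos φ₁ = cos 26.2° / √13.76 = 0.8973/3.709 = 0.2419.
φ₁ = arccos(0.2419) ≈ 76.0°.

76.0°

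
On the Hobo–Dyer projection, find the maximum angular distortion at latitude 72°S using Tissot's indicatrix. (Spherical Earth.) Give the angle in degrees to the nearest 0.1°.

Hobo–Dyer is a cylindrical equal-area projection with standard parallels at ±37.5°. For cylindrical equal-area with standard parallel φ₀, h = cos φ / cos φ₀ and k = cos φ₀ / cos φ, so h·k = 1.
At 72°: h = 0.3895, k = 2.567; principal scales a = 2.567, b = 0.3895.
sin(ω/2) = (a − b)/(a + b) = 2.178/2.957 = 0.7365, so ω = 2 arcsin(0.7365) ≈ 94.9°.

94.9°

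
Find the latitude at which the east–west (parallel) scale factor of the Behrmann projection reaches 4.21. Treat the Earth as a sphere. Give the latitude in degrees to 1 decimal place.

The Behrmann projection is cylindrical equal-area with φ₀ = 30°. Cylindrical equal-area (φ₀ = 30°): h = cos φ / cos 30° along meridians, k = cos 30° / cos φ along parallels; h·k = 1.
k = cos φ₀ / cos φ = 4.21  ⇒  cos φ = cos 30° / 4.21 = 0.2057.
φ = arccos(0.2057) ≈ 78.1°.

78.1°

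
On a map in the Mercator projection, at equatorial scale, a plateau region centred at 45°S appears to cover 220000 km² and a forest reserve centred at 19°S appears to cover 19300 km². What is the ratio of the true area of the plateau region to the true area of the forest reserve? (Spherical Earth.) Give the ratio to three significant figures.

6.38

Since Mercator area scale is 1/cos²φ, the true area equals the apparent area multiplied by cos²φ.
True area of plateau region: 220000 × cos²(45°) = 220000 × 0.5000 = 110000 km².
True area of forest reserve: 19300 × cos²(19°) = 19300 × 0.8940 = 17250 km².
Ratio = 110000 / 17250 ≈ 6.38.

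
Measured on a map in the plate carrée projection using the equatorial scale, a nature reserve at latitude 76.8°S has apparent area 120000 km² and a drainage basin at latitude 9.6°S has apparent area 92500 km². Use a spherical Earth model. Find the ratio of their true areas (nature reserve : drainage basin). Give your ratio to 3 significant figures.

0.300

On the plate carrée, areal scale = h·k = 1 × sec φ, so true area = apparent × cos φ.
True area of nature reserve: 120000 × cos(76.8°) = 120000 × 0.2284 = 27400 km².
True area of drainage basin: 92500 × cos(9.6°) = 92500 × 0.9860 = 91200 km².
Ratio = 27400 / 91200 ≈ 0.300.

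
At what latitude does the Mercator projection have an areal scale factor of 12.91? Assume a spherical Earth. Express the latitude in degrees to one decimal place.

Mercator areal scale is sec²φ.
sec²φ = 12.91  ⇒  cos²φ = 0.07746  ⇒  cos φ = 0.2783.
φ = arccos(0.2783) ≈ 73.8°.

73.8°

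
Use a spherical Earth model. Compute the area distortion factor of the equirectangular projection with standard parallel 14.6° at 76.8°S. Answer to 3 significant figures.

The equidistant cylindrical projection with φ₀ = 14.6° has h = 1 (meridians true) and k = cos φ₀ / cos φ along parallels.
Areal scale = h·k = 1 × cos φ₀ / cos φ; at 76.8°, h = 1.000, k = 4.238, so h·k = 4.238.

4.24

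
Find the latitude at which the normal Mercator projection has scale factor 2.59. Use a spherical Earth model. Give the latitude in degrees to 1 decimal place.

67.3°

Mercator scale is k = sec φ = 1/cos φ.
1/cos φ = 2.59  ⇒  cos φ = 0.3861  ⇒  φ = arccos(0.3861) ≈ 67.3°.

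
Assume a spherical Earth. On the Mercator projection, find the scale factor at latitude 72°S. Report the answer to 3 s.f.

The Mercator projection is conformal; its linear scale factor is the same in every direction and equals sec φ = 1/cos φ.
k = 1/cos 72° = 1/0.3090 = 3.236.

3.24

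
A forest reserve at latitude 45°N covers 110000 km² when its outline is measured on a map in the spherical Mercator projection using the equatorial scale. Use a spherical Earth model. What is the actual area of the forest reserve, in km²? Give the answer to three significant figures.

Mercator is conformal, so the point scale is isotropic: h = k = sec φ = 1/cos φ.
Areal scale = k² = sec²φ = 1/cos²(45°) = 1/0.7071² = 2.000.
True area = apparent / (areal scale) = 110000 / 2.000 ≈ 55000 km².

55000 km²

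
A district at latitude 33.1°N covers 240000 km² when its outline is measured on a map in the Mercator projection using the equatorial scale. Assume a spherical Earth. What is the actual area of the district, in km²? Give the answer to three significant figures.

168000 km²

The Mercator projection is conformal; its linear scale factor is the same in every direction and equals sec φ = 1/cos φ.
Areal scale = k² = sec²φ = 1/cos²(33.1°) = 1/0.8377² = 1.425.
True area = apparent / (areal scale) = 240000 / 1.425 ≈ 168000 km².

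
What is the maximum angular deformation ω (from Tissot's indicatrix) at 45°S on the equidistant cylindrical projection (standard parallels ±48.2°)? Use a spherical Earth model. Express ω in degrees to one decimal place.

3.4°

The equidistant cylindrical projection with φ₀ = 48.2° has h = 1 (meridians true) and k = cos φ₀ / cos φ along parallels.
At 45°: h = 1.000, k = 0.9426; principal scales a = 1.000, b = 0.9426.
sin(ω/2) = (a − b)/(a + b) = 0.05738/1.943 = 0.02954, so ω = 2 arcsin(0.02954) ≈ 3.4°.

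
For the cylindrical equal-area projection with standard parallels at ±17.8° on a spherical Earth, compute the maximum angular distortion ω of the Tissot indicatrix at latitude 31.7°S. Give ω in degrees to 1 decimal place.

For cylindrical equal-area with standard parallel φ₀, h = cos φ / cos φ₀ and k = cos φ₀ / cos φ, so h·k = 1.
At 31.7°: h = 0.8936, k = 1.119; principal scales a = 1.119, b = 0.8936.
sin(ω/2) = (a − b)/(a + b) = 0.2255/2.013 = 0.1120, so ω = 2 arcsin(0.1120) ≈ 12.9°.

12.9°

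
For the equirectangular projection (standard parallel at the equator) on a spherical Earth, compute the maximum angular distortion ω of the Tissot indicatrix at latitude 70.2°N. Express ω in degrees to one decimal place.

Plate carrée maps x = Rλ, y = Rφ. The meridian scale is h = 1 and the parallel scale is k = 1/cos φ = sec φ.
At 70.2°: h = 1.000, k = 2.952; principal scales a = 2.952, b = 1.000.
sin(ω/2) = (a − b)/(a + b) = 1.952/3.952 = 0.4939, so ω = 2 arcsin(0.4939) ≈ 59.2°.

59.2°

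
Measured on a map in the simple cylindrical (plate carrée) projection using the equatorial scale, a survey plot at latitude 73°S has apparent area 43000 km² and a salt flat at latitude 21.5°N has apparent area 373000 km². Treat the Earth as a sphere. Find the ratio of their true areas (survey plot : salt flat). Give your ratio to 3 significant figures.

0.0362

On the plate carrée, areal scale = h·k = 1 × sec φ, so true area = apparent × cos φ.
True area of survey plot: 43000 × cos(73°) = 43000 × 0.2924 = 12570 km².
True area of salt flat: 373000 × cos(21.5°) = 373000 × 0.9304 = 347000 km².
Ratio = 12570 / 347000 ≈ 0.0362.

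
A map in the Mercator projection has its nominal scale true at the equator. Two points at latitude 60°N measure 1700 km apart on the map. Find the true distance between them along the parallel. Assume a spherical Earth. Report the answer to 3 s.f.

850 km

For Mercator, h = k = sec φ (a conformal cylindrical projection has a single point scale, 1/cos φ).
Along the parallel at 60°, map distances are exaggerated by k = sec 60° = 2.000.
True distance = 1700 / 2.000 = 1700 × cos 60° ≈ 850 km.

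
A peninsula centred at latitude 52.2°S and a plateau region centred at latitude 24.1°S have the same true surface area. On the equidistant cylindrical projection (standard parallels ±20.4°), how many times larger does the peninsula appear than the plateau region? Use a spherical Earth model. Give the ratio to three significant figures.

In the equirectangular projection with standard parallel φ₀ = 20.4° (x = Rλ cos φ₀, y = Rφ), meridians are true-scale (h = 1) and the parallel scale is k = cos φ₀ / cos φ.
Areal scale at 52.2°: h·k = 1.000 × 1.529 = 1.529.
Areal scale at 24.1°: h·k = 1.000 × 1.027 = 1.027.
Ratio = 1.529/1.027 ≈ 1.49.

1.49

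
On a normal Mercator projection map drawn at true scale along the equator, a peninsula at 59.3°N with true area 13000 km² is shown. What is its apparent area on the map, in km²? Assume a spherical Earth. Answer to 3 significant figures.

Mercator is conformal, so the point scale is isotropic: h = k = sec φ = 1/cos φ.
Areal scale = k² = sec²φ = 1/cos²(59.3°) = 1/0.5105² = 3.837.
Apparent area = 13000 × 3.837 ≈ 49900 km².

49900 km²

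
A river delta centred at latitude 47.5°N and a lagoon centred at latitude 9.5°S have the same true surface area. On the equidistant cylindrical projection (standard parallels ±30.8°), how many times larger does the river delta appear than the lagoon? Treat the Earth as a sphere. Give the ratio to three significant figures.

In the equirectangular projection with standard parallel φ₀ = 30.8° (x = Rλ cos φ₀, y = Rφ), meridians are true-scale (h = 1) and the parallel scale is k = cos φ₀ / cos φ.
Areal scale at 47.5°: h·k = 1.000 × 1.271 = 1.271.
Areal scale at 9.5°: h·k = 1.000 × 0.8709 = 0.8709.
Ratio = 1.271/0.8709 ≈ 1.46.

1.46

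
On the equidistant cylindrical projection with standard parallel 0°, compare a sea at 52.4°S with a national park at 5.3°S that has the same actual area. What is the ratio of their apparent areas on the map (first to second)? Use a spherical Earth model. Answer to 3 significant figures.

1.63

Plate carrée maps x = Rλ, y = Rφ. The meridian scale is h = 1 and the parallel scale is k = 1/cos φ = sec φ.
Areal scale at 52.4°: h·k = 1.000 × 1.639 = 1.639.
Areal scale at 5.3°: h·k = 1.000 × 1.004 = 1.004.
Ratio = 1.639/1.004 ≈ 1.63.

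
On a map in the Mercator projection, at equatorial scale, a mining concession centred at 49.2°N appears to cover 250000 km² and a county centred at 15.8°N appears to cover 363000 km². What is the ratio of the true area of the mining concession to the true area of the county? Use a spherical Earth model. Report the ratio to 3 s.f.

Since Mercator area scale is 1/cos²φ, the true area equals the apparent area multiplied by cos²φ.
True area of mining concession: 250000 × cos²(49.2°) = 250000 × 0.4270 = 106700 km².
True area of county: 363000 × cos²(15.8°) = 363000 × 0.9259 = 336100 km².
Ratio = 106700 / 336100 ≈ 0.318.

0.318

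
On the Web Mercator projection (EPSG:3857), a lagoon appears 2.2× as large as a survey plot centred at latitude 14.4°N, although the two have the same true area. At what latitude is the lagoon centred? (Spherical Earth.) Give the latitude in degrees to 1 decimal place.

On Mercator, (apparent₁)/(apparent₂) = sec²φ₁ / sec²φ₂ when true areas are equal.
cos²φ₂ / cos²φ₁ = 2.2  ⇒  cos φ₁ = cos 14.4° / √2.2 = 0.9686/1.483 = 0.6530.
φ₁ = arccos(0.6530) ≈ 49.2°.

49.2°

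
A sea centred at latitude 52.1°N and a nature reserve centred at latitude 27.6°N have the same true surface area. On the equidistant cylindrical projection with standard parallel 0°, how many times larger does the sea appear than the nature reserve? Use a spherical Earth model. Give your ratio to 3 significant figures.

1.44

Plate carrée maps x = Rλ, y = Rφ. The meridian scale is h = 1 and the parallel scale is k = 1/cos φ = sec φ.
Areal scale at 52.1°: h·k = 1.000 × 1.628 = 1.628.
Areal scale at 27.6°: h·k = 1.000 × 1.128 = 1.128.
Ratio = 1.628/1.128 ≈ 1.44.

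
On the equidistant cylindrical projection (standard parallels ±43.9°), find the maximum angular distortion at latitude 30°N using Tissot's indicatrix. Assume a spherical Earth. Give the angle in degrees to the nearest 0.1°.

10.5°

With standard parallel φ₀ = 43.9°, the equirectangular projection gives x = Rλ cos φ₀, y = Rφ, so h = 1 and k = cos 43.9° / cos φ.
At 30°: h = 1.000, k = 0.8320; principal scales a = 1.000, b = 0.8320.
sin(ω/2) = (a − b)/(a + b) = 0.1680/1.832 = 0.09169, so ω = 2 arcsin(0.09169) ≈ 10.5°.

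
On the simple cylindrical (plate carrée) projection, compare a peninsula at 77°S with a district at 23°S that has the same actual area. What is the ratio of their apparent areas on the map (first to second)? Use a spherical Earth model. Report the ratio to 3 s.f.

4.09

For the equirectangular projection with φ₀ = 0 (plate carrée), h = 1 along meridians and k = sec φ along parallels.
Areal scale at 77°: h·k = 1.000 × 4.445 = 4.445.
Areal scale at 23°: h·k = 1.000 × 1.086 = 1.086.
Ratio = 4.445/1.086 ≈ 4.09.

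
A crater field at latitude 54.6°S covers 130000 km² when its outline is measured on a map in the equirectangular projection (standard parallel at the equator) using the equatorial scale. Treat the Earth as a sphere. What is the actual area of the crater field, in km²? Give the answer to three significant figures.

75300 km²

For the equirectangular projection with φ₀ = 0 (plate carrée), h = 1 along meridians and k = sec φ along parallels.
Areal scale = h·k = 1 × sec φ; at 54.6°, h = 1.000, k = 1.726, so h·k = 1.726.
True area = apparent / (areal scale) = 130000 / 1.726 ≈ 75300 km².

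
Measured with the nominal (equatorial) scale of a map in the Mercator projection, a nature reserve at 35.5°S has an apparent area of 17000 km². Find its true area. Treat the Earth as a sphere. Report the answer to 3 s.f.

11300 km²

The Mercator projection is conformal; its linear scale factor is the same in every direction and equals sec φ = 1/cos φ.
Areal scale = k² = sec²φ = 1/cos²(35.5°) = 1/0.8141² = 1.509.
True area = apparent / (areal scale) = 17000 / 1.509 ≈ 11300 km².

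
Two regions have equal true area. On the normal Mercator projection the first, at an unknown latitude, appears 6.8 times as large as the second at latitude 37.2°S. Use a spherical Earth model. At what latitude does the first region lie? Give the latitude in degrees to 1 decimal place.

Mercator areal scale is sec²φ, so apparent-area ratio = sec²φ₁ / sec²φ₂ = cos²φ₂ / cos²φ₁.
cos²φ₂ / cos²φ₁ = 6.8  ⇒  cos φ₁ = cos 37.2° / √6.8 = 0.7965/2.608 = 0.3055.
φ₁ = arccos(0.3055) ≈ 72.2°.

72.2°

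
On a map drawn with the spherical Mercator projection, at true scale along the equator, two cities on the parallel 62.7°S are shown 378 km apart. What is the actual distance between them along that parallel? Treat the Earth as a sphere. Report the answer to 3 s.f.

Mercator is conformal, so the point scale is isotropic: h = k = sec φ = 1/cos φ.
Along the parallel at 62.7°, map distances are exaggerated by k = sec 62.7° = 2.180.
True distance = 378 / 2.180 = 378 × cos 62.7° ≈ 173 km.

173 km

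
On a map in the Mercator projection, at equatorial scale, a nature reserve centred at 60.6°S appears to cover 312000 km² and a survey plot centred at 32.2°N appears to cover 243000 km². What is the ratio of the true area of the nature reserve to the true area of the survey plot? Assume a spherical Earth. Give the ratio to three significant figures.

0.432

On Mercator the areal scale is sec²φ, so true area = apparent × cos²φ.
True area of nature reserve: 312000 × cos²(60.6°) = 312000 × 0.2410 = 75190 km².
True area of survey plot: 243000 × cos²(32.2°) = 243000 × 0.7160 = 174000 km².
Ratio = 75190 / 174000 ≈ 0.432.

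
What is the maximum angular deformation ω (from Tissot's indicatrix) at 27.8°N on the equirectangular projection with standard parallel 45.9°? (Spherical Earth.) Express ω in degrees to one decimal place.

With standard parallel φ₀ = 45.9°, the equirectangular projection gives x = Rλ cos φ₀, y = Rφ, so h = 1 and k = cos 45.9° / cos φ.
At 27.8°: h = 1.000, k = 0.7867; principal scales a = 1.000, b = 0.7867.
sin(ω/2) = (a − b)/(a + b) = 0.2133/1.787 = 0.1194, so ω = 2 arcsin(0.1194) ≈ 13.7°.

13.7°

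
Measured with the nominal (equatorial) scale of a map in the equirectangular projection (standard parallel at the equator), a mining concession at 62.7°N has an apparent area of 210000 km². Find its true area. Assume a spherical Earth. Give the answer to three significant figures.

96300 km²

For the equirectangular projection with φ₀ = 0 (plate carrée), h = 1 along meridians and k = sec φ along parallels.
Areal scale = h·k = 1 × sec φ; at 62.7°, h = 1.000, k = 2.180, so h·k = 2.180.
True area = apparent / (areal scale) = 210000 / 2.180 ≈ 96300 km².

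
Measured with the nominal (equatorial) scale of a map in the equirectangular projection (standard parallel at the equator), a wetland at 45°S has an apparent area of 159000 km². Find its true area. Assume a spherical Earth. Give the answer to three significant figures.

In the plate carrée (x = Rλ, y = Rφ), meridians are true-scale (h = 1) and parallels are stretched by k = sec φ.
Areal scale = h·k = 1 × sec φ; at 45°, h = 1.000, k = 1.414, so h·k = 1.414.
True area = apparent / (areal scale) = 159000 / 1.414 ≈ 112000 km².

112000 km²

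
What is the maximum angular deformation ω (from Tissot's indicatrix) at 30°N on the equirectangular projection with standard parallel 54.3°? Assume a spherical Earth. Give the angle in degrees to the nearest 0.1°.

In the equirectangular projection with standard parallel φ₀ = 54.3° (x = Rλ cos φ₀, y = Rφ), meridians are true-scale (h = 1) and the parallel scale is k = cos φ₀ / cos φ.
At 30°: h = 1.000, k = 0.6738; principal scales a = 1.000, b = 0.6738.
sin(ω/2) = (a − b)/(a + b) = 0.3262/1.674 = 0.1949, so ω = 2 arcsin(0.1949) ≈ 22.5°.

22.5°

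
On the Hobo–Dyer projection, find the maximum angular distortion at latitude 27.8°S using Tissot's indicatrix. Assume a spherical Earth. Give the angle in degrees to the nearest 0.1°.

12.4°

The Hobo–Dyer projection is cylindrical equal-area with φ₀ = 37.5°. For cylindrical equal-area with standard parallel φ₀, h = cos φ / cos φ₀ and k = cos φ₀ / cos φ, so h·k = 1.
At 27.8°: h = 1.115, k = 0.8969; principal scales a = 1.115, b = 0.8969.
sin(ω/2) = (a − b)/(a + b) = 0.2181/2.012 = 0.1084, so ω = 2 arcsin(0.1084) ≈ 12.4°.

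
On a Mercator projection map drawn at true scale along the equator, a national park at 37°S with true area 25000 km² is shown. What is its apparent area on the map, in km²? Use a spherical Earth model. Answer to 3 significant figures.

39200 km²

Mercator is conformal, so the point scale is isotropic: h = k = sec φ = 1/cos φ.
Areal scale = k² = sec²φ = 1/cos²(37°) = 1/0.7986² = 1.568.
Apparent area = 25000 × 1.568 ≈ 39200 km².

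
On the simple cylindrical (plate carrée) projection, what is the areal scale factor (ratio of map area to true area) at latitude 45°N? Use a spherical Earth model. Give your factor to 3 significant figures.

1.41

In the plate carrée (x = Rλ, y = Rφ), meridians are true-scale (h = 1) and parallels are stretched by k = sec φ.
Areal scale = h·k = 1 × sec φ; at 45°, h = 1.000, k = 1.414, so h·k = 1.414.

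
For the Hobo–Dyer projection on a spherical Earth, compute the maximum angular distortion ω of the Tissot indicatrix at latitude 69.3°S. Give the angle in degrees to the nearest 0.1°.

The Hobo–Dyer projection is cylindrical equal-area with φ₀ = 37.5°. A cylindrical equal-area projection with standard parallel φ₀ has meridian scale h = cos φ / cos φ₀ and parallel scale k = cos φ₀ / cos φ (so areas are preserved, h·k = 1).
At 69.3°: h = 0.4455, k = 2.244; principal scales a = 2.244, b = 0.4455.
sin(ω/2) = (a − b)/(a + b) = 1.799/2.690 = 0.6687, so ω = 2 arcsin(0.6687) ≈ 83.9°.

83.9°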